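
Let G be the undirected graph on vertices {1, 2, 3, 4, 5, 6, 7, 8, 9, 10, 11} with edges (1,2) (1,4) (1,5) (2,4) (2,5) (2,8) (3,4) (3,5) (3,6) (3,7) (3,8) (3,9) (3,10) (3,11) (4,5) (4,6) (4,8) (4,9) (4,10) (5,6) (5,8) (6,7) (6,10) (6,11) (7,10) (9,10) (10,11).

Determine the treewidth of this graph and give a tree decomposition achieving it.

Each bag holds 4 vertices, so the decomposition has width 3, which upper-bounds the treewidth. Conversely, {1, 2, 4, 5} is a clique of size 4, and the vertices of any clique must share a bag in every tree decomposition; so some bag has ≥ 4 vertices and tw(G) ≥ 3. Therefore the treewidth is 3.

Treewidth 3.
Bags: B1 = {3, 6, 7, 10}  B2 = {3, 6, 10, 11}  B3 = {3, 4, 6, 10}  B4 = {3, 4, 5, 6}  B5 = {3, 4, 5, 8}  B6 = {2, 4, 5, 8}  B7 = {1, 2, 4, 5}  B8 = {3, 4, 9, 10}
Tree: B1–B2, B1–B3, B3–B4, B4–B5, B5–B6, B6–B7, B3–B8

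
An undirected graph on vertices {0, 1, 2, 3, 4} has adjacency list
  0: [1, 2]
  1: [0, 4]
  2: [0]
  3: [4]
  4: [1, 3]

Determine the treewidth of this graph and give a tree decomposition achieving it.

Treewidth 1.
Bags: B1 = {0, 2}  B2 = {0, 1}  B3 = {1, 4}  B4 = {3, 4}
Tree: B1–B2, B2–B3, B3–B4

Each bag holds 2 vertices, so the decomposition has width 1, which upper-bounds the treewidth. G has an edge, so its treewidth is at least 1. The upper and lower bounds meet at 1, so that is the treewidth.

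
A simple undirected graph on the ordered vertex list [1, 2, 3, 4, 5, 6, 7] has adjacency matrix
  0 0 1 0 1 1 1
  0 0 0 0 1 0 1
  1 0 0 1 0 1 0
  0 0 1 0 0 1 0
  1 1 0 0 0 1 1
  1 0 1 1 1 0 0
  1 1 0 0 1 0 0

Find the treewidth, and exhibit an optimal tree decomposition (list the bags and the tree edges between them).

Each bag holds 3 vertices, so the decomposition has width 2, which upper-bounds the treewidth. On the other hand G contains the 3-clique {1, 3, 6}. A clique must lie in a single bag of any decomposition, so no decomposition can have width below 2. Hence tw(G) = 2 exactly.

Treewidth 2.
Bags: B1 = {1, 3, 6}  B2 = {1, 5, 6}  B3 = {1, 5, 7}  B4 = {2, 5, 7}  B5 = {3, 4, 6}
Tree: B1–B2, B2–B3, B3–B4, B1–B5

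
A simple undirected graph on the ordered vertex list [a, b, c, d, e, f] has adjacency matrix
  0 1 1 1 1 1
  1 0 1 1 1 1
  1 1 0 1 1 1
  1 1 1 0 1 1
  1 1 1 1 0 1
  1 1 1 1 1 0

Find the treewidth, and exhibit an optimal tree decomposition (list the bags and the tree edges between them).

A single bag containing all 6 vertices is trivially a valid decomposition of width 5. On the other hand G contains the 6-clique {a, b, c, d, e, f}. A clique must lie in a single bag of any decomposition, so no decomposition can have width below 5. Hence tw(G) = 5 exactly.

Treewidth 5.
Bags: B1 = {a, b, c, d, e, f}
Tree: (single bag)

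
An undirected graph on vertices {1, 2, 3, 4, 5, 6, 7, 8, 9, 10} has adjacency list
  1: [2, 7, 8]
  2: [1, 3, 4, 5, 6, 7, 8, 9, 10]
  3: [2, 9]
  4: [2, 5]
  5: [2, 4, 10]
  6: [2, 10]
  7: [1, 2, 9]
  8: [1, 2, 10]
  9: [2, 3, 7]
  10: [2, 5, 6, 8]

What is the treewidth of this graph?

2

A width-2 tree decomposition is:
Bags: B1 = {2, 8, 10}  B2 = {1, 2, 8}  B3 = {1, 2, 7}  B4 = {2, 5, 10}  B5 = {2, 7, 9}  B6 = {2, 6, 10}  B7 = {2, 4, 5}  B8 = {2, 3, 9}
Tree: B1–B2, B2–B3, B1–B4, B3–B5, B1–B6, B4–B7, B5–B8
The largest bag has 3 vertices, giving width 2; this decomposition certifies tw(G) ≤ 2. For the lower bound, the 3 vertices {1, 2, 8} are pairwise adjacent, and any tree decomposition puts a clique entirely inside one bag — forcing width ≥ 2. Combining the bounds, tw(G) = 2.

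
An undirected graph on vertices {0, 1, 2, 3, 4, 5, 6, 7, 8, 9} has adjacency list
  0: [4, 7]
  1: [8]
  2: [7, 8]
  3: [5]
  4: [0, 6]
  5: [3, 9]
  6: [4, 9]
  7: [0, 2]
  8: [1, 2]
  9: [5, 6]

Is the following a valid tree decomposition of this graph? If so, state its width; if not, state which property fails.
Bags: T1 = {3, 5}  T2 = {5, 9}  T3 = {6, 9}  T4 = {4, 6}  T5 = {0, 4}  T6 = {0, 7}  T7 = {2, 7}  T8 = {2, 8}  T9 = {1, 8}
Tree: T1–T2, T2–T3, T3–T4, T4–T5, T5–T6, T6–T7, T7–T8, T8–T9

Every vertex of G appears in some bag (union = {0, 1, 2, 3, 4, 5, 6, 7, 8, 9}); every edge is covered by a bag; and for each vertex v the set of bags containing v is connected in the bag tree. The decomposition is therefore valid. The largest bag has 2 vertices, so the width is 1.

Yes; width 1.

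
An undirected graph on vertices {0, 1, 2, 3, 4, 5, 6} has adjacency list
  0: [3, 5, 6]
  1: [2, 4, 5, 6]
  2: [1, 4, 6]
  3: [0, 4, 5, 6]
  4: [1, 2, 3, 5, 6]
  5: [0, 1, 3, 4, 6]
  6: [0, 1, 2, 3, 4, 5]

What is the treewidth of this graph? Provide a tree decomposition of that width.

Each bag holds 4 vertices, so the decomposition has width 3, which upper-bounds the treewidth. On the other hand G contains the 4-clique {0, 3, 5, 6}. A clique must lie in a single bag of any decomposition, so no decomposition can have width below 3. The upper and lower bounds meet at 3, so that is the treewidth.

Treewidth 3.
One optimal decomposition is:
Bags: B1 = {3, 4, 5, 6}  B2 = {0, 3, 5, 6}  B3 = {1, 4, 5, 6}  B4 = {1, 2, 4, 6}
Tree: B1–B2, B1–B3, B3–B4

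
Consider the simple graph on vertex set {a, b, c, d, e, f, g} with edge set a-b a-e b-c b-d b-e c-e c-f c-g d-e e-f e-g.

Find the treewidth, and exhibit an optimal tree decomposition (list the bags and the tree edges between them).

Treewidth 2.
Bags: B1 = {a, b, e}  B2 = {b, d, e}  B3 = {b, c, e}  B4 = {c, e, f}  B5 = {c, e, g}
Tree: B1–B2, B2–B3, B3–B4, B4–B5

Every bag has size at most 3, so the width is 3 − 1 = 2 and tw(G) ≤ 2. For the lower bound, the 3 vertices {c, e, g} are pairwise adjacent, and any tree decomposition puts a clique entirely inside one bag — forcing width ≥ 2. Combining the bounds, tw(G) = 2.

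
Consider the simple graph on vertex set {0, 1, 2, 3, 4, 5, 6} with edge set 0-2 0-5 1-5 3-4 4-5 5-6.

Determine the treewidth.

A width-1 tree decomposition is:
Bags: B1 = {0, 2}  B2 = {0, 5}  B3 = {4, 5}  B4 = {1, 5}  B5 = {5, 6}  B6 = {3, 4}
Tree: B1–B2, B2–B3, B3–B4, B4–B5, B3–B6
Each bag holds 2 vertices, so the decomposition has width 1, which upper-bounds the treewidth. Any graph with an edge has treewidth ≥ 1, and G has the edge 2–0. Hence tw(G) = 1 exactly.

1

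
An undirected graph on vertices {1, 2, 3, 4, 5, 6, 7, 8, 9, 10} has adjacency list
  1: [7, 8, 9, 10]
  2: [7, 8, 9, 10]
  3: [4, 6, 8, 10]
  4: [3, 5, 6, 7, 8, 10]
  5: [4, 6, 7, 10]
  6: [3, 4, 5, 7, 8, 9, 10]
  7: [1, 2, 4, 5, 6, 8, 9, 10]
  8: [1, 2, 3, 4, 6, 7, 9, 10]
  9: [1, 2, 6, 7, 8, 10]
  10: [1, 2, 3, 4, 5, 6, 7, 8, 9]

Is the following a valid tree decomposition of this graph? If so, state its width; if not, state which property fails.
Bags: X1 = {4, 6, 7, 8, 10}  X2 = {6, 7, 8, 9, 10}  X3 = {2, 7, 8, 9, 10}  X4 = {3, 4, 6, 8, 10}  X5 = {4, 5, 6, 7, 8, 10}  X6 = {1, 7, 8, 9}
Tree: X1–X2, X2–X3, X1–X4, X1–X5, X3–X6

A tree decomposition must satisfy three properties: every vertex lies in some bag; for every edge, both endpoints lie together in some bag; and for every vertex, the bags containing it form a connected subtree. Here edge (10,1) lies in no bag, so the decomposition is invalid.

No — edge (10,1) lies in no bag.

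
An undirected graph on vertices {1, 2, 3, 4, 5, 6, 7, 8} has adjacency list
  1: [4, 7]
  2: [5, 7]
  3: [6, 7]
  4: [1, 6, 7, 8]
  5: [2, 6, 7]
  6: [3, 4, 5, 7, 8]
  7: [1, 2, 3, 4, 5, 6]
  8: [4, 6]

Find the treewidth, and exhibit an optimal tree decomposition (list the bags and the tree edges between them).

Treewidth 2.
Bags: B1 = {3, 6, 7}  B2 = {4, 6, 7}  B3 = {4, 6, 8}  B4 = {5, 6, 7}  B5 = {2, 5, 7}  B6 = {1, 4, 7}
Tree: B1–B2, B2–B3, B1–B4, B4–B5, B2–B6

Every bag has size at most 3, so the width is 3 − 1 = 2 and tw(G) ≤ 2. Conversely, {4, 6, 8} is a clique of size 3, and the vertices of any clique must share a bag in every tree decomposition; so some bag has ≥ 3 vertices and tw(G) ≥ 2. Therefore the treewidth is 2.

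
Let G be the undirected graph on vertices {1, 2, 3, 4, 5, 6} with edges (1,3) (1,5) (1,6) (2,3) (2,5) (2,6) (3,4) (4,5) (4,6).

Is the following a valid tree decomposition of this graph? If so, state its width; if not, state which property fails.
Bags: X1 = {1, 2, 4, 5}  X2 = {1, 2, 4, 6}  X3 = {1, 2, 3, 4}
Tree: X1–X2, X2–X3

Yes; width 3.

Every vertex of G appears in some bag (union = {1, 2, 3, 4, 5, 6}); every edge is covered by a bag; and for each vertex v the set of bags containing v is connected in the bag tree. The decomposition is therefore valid. The largest bag has 4 vertices, so the width is 3.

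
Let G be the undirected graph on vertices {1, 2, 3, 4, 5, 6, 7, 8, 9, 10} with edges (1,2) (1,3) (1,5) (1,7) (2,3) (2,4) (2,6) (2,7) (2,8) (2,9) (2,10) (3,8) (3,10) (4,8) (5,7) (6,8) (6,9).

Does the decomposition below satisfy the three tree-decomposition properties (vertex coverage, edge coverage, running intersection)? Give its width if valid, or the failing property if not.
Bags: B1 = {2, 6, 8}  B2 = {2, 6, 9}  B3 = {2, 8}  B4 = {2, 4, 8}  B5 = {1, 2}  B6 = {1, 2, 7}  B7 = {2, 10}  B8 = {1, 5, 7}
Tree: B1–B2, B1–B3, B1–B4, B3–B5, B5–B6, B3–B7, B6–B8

No — vertex 3 appears in no bag.

A tree decomposition must satisfy three properties: every vertex lies in some bag; for every edge, both endpoints lie together in some bag; and for every vertex, the bags containing it form a connected subtree. Here vertex 3 appears in no bag, so the decomposition is invalid.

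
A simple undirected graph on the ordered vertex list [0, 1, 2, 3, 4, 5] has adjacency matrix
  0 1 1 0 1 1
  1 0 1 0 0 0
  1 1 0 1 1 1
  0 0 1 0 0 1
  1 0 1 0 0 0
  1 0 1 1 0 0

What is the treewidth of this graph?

A width-2 tree decomposition is:
Bags: B1 = {0, 2, 4}  B2 = {0, 2, 5}  B3 = {0, 1, 2}  B4 = {2, 3, 5}
Tree: B1–B2, B2–B3, B2–B4
The largest bag has 3 vertices, giving width 2; this decomposition certifies tw(G) ≤ 2. Conversely, {0, 1, 2} is a clique of size 3, and the vertices of any clique must share a bag in every tree decomposition; so some bag has ≥ 3 vertices and tw(G) ≥ 2. The upper and lower bounds meet at 2, so that is the treewidth.

2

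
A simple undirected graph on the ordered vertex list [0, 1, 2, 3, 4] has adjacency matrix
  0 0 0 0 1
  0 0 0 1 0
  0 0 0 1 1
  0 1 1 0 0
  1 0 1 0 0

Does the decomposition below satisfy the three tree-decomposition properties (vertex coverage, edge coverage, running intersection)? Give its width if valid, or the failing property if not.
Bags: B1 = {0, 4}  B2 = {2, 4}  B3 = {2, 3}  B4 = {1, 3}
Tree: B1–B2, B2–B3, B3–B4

Yes; width 1.

Every vertex of G appears in some bag (union = {0, 1, 2, 3, 4}); every edge is covered by a bag; and for each vertex v the set of bags containing v is connected in the bag tree. The decomposition is therefore valid. The largest bag has 2 vertices, so the width is 1.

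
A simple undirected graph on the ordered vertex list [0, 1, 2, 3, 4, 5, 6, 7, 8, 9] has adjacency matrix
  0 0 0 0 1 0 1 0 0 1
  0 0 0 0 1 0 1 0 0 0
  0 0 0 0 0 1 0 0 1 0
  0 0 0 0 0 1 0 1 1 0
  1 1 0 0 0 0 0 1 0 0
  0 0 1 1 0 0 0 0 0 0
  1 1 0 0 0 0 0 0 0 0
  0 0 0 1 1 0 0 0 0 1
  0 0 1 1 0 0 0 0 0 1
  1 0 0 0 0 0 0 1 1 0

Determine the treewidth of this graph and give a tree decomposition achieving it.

Treewidth 2.
One optimal decomposition is:
Bags: B1 = {2, 5, 8}  B2 = {3, 5, 8}  B3 = {3, 8, 9}  B4 = {3, 7, 9}  B5 = {0, 7, 9}  B6 = {0, 4, 7}  B7 = {0, 4, 6}  B8 = {1, 4, 6}
Tree: B1–B2, B2–B3, B3–B4, B4–B5, B5–B6, B6–B7, B7–B8

Each bag holds 3 vertices, so the decomposition has width 2, which upper-bounds the treewidth. Since 2–5–3–8–2 is a cycle in G, G is not acyclic. Forests are exactly the graphs of treewidth ≤ 1, so tw(G) ≥ 2. Therefore the treewidth is 2.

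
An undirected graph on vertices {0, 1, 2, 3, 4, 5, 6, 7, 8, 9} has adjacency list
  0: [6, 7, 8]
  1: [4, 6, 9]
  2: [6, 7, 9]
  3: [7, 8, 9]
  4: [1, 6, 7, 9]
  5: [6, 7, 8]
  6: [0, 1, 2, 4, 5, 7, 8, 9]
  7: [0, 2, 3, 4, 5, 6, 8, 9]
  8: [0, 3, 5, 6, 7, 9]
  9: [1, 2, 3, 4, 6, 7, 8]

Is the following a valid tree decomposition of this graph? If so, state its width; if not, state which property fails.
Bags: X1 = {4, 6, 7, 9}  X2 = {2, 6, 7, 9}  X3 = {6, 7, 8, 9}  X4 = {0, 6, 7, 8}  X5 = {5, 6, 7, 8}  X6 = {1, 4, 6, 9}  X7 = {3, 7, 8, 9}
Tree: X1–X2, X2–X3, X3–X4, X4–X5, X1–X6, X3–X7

Yes; width 3.

Checking the three conditions: (i) the bags cover all of {0, 1, 2, 3, 4, 5, 6, 7, 8, 9}; (ii) for each edge, some bag contains both endpoints; (iii) the bags containing any fixed vertex form a subtree. All hold, so the decomposition is valid with width 4 − 1 = 3.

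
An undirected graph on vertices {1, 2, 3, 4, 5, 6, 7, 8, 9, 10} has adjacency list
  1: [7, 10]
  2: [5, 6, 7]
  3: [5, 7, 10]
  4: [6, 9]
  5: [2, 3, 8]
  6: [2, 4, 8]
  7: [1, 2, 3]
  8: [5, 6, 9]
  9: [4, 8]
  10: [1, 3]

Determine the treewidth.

2

A width-2 tree decomposition is:
Bags: B1 = {1, 3, 10}  B2 = {1, 3, 7}  B3 = {3, 5, 7}  B4 = {2, 5, 7}  B5 = {2, 5, 8}  B6 = {2, 6, 8}  B7 = {6, 8, 9}  B8 = {4, 6, 9}
Tree: B1–B2, B2–B3, B3–B4, B4–B5, B5–B6, B6–B7, B7–B8
Every bag has size at most 3, so the width is 3 − 1 = 2 and tw(G) ≤ 2. Since 10–1–7–3–10 is a cycle in G, G is not acyclic. Forests are exactly the graphs of treewidth ≤ 1, so tw(G) ≥ 2. The upper and lower bounds meet at 2, so that is the treewidth.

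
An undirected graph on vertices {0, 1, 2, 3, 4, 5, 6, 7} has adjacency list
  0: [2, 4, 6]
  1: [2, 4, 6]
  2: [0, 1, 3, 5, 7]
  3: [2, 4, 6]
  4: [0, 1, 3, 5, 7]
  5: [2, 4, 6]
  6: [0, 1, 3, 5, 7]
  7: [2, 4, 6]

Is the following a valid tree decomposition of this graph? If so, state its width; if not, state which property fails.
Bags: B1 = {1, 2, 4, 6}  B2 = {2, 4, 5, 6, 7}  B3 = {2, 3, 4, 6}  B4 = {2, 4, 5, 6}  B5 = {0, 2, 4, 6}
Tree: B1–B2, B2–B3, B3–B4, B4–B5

A tree decomposition must satisfy three properties: every vertex lies in some bag; for every edge, both endpoints lie together in some bag; and for every vertex, the bags containing it form a connected subtree. Here bags containing vertex 5 are not connected in the tree, so the decomposition is invalid.

No — bags containing vertex 5 are not connected in the tree.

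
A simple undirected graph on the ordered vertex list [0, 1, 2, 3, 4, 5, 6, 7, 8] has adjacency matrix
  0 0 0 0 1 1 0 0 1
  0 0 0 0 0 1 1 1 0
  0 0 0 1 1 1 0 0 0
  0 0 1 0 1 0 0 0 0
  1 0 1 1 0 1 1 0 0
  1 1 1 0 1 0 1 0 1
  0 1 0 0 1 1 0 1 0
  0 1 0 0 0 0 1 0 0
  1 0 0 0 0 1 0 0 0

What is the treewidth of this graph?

2

A width-2 tree decomposition is:
Bags: B1 = {2, 4, 5}  B2 = {2, 3, 4}  B3 = {0, 4, 5}  B4 = {4, 5, 6}  B5 = {1, 5, 6}  B6 = {1, 6, 7}  B7 = {0, 5, 8}
Tree: B1–B2, B1–B3, B3–B4, B4–B5, B5–B6, B3–B7
Every bag has size at most 3, so the width is 3 − 1 = 2 and tw(G) ≤ 2. Conversely, {2, 3, 4} is a clique of size 3, and the vertices of any clique must share a bag in every tree decomposition; so some bag has ≥ 3 vertices and tw(G) ≥ 2. The upper and lower bounds meet at 2, so that is the treewidth.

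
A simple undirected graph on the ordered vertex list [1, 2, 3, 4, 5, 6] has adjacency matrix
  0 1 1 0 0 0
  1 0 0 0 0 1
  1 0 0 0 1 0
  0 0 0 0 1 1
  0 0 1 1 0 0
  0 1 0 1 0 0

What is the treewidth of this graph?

A width-2 tree decomposition is:
Bags: B1 = {1, 3, 5}  B2 = {1, 4, 5}  B3 = {1, 4, 6}  B4 = {1, 2, 6}
Tree: B1–B2, B2–B3, B3–B4
Each bag holds 3 vertices, so the decomposition has width 2, which upper-bounds the treewidth. The edges 1–3–5–4–6–2–1 form a cycle, so G is not a tree and its treewidth is at least 2. Combining the bounds, tw(G) = 2.

2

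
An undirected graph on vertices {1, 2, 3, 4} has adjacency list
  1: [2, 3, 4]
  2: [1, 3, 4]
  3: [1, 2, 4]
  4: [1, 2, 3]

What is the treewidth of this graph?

A width-3 tree decomposition is:
Bags: B1 = {1, 2, 3, 4}
Tree: (single bag)
With just one bag of size 4, the width is 4 − 1 = 3, so tw(G) ≤ 3. Conversely, {1, 2, 3, 4} is a clique of size 4, and the vertices of any clique must share a bag in every tree decomposition; so some bag has ≥ 4 vertices and tw(G) ≥ 3. Combining the bounds, tw(G) = 3.

3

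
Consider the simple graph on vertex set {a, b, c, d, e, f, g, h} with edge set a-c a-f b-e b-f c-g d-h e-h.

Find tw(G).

A width-1 tree decomposition is:
Bags: B1 = {d, h}  B2 = {e, h}  B3 = {b, e}  B4 = {b, f}  B5 = {a, f}  B6 = {a, c}  B7 = {c, g}
Tree: B1–B2, B2–B3, B3–B4, B4–B5, B5–B6, B6–B7
The largest bag has 2 vertices, giving width 1; this decomposition certifies tw(G) ≤ 1. Any graph with an edge has treewidth ≥ 1, and G has the edge d–h. Combining the bounds, tw(G) = 1.

1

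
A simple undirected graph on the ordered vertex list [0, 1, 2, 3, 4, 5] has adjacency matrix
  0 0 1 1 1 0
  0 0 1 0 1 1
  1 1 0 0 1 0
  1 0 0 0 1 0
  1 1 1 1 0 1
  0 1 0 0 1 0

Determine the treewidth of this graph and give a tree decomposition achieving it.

Every bag has size at most 3, so the width is 3 − 1 = 2 and tw(G) ≤ 2. Conversely, {0, 2, 4} is a clique of size 3, and the vertices of any clique must share a bag in every tree decomposition; so some bag has ≥ 3 vertices and tw(G) ≥ 2. Therefore the treewidth is 2.

Treewidth 2.
One such decomposition:
Bags: B1 = {1, 2, 4}  B2 = {0, 2, 4}  B3 = {1, 4, 5}  B4 = {0, 3, 4}
Tree: B1–B2, B1–B3, B2–B4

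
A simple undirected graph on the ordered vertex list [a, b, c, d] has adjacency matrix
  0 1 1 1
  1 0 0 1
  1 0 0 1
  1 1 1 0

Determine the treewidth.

A width-2 tree decomposition is:
Bags: B1 = {a, c, d}  B2 = {a, b, d}
Tree: B1–B2
The largest bag has 3 vertices, giving width 2; this decomposition certifies tw(G) ≤ 2. For the lower bound, the 3 vertices {a, c, d} are pairwise adjacent, and any tree decomposition puts a clique entirely inside one bag — forcing width ≥ 2. Combining the bounds, tw(G) = 2.

2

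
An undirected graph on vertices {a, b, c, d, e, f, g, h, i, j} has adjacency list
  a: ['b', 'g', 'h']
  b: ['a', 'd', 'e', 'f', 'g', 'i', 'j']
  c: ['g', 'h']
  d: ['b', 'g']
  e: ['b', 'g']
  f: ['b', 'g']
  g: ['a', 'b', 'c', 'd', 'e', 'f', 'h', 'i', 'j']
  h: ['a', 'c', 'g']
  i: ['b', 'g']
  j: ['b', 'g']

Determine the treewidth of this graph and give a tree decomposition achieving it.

Treewidth 2.
One such decomposition:
Bags: B1 = {a, b, g}  B2 = {b, e, g}  B3 = {b, d, g}  B4 = {b, g, i}  B5 = {b, f, g}  B6 = {a, g, h}  B7 = {c, g, h}  B8 = {b, g, j}
Tree: B1–B2, B2–B3, B3–B4, B4–B5, B1–B6, B6–B7, B4–B8

The largest bag has 3 vertices, giving width 2; this decomposition certifies tw(G) ≤ 2. On the other hand G contains the 3-clique {c, g, h}. A clique must lie in a single bag of any decomposition, so no decomposition can have width below 2. Therefore the treewidth is 2.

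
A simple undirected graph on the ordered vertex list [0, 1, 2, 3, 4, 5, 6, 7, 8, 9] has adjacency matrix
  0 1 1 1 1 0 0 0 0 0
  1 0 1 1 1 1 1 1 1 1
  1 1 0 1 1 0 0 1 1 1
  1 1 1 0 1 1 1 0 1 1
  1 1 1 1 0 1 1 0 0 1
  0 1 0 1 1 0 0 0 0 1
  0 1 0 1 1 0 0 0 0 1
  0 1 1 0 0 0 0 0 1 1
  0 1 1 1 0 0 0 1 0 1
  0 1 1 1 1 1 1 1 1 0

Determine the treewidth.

A width-4 tree decomposition is:
Bags: B1 = {1, 2, 3, 4, 9}  B2 = {0, 1, 2, 3, 4}  B3 = {1, 2, 3, 8, 9}  B4 = {1, 3, 4, 5, 9}  B5 = {1, 2, 7, 8, 9}  B6 = {1, 3, 4, 6, 9}
Tree: B1–B2, B1–B3, B1–B4, B3–B5, B4–B6
Every bag has size at most 5, so the width is 5 − 1 = 4 and tw(G) ≤ 4. Conversely, {1, 2, 3, 8, 9} is a clique of size 5, and the vertices of any clique must share a bag in every tree decomposition; so some bag has ≥ 5 vertices and tw(G) ≥ 4. Therefore the treewidth is 4.

4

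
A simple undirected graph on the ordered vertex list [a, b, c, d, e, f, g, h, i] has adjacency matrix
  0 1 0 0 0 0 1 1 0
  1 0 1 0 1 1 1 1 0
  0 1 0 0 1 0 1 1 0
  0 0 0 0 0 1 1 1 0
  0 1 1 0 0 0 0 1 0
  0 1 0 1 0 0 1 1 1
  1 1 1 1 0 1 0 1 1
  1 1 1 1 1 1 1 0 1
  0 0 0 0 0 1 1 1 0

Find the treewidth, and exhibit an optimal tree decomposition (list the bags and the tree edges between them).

Each bag holds 4 vertices, so the decomposition has width 3, which upper-bounds the treewidth. For the lower bound, the 4 vertices {a, b, g, h} are pairwise adjacent, and any tree decomposition puts a clique entirely inside one bag — forcing width ≥ 3. Hence tw(G) = 3 exactly.

Treewidth 3.
One optimal decomposition is:
Bags: B1 = {a, b, g, h}  B2 = {b, f, g, h}  B3 = {b, c, g, h}  B4 = {d, f, g, h}  B5 = {f, g, h, i}  B6 = {b, c, e, h}
Tree: B1–B2, B2–B3, B2–B4, B2–B5, B3–B6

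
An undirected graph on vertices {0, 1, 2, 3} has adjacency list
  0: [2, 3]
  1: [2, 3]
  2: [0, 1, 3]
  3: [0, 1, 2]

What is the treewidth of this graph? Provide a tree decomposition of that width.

Every bag has size at most 3, so the width is 3 − 1 = 2 and tw(G) ≤ 2. Conversely, {0, 2, 3} is a clique of size 3, and the vertices of any clique must share a bag in every tree decomposition; so some bag has ≥ 3 vertices and tw(G) ≥ 2. The upper and lower bounds meet at 2, so that is the treewidth.

Treewidth 2.
One optimal decomposition is:
Bags: B1 = {1, 2, 3}  B2 = {0, 2, 3}
Tree: B1–B2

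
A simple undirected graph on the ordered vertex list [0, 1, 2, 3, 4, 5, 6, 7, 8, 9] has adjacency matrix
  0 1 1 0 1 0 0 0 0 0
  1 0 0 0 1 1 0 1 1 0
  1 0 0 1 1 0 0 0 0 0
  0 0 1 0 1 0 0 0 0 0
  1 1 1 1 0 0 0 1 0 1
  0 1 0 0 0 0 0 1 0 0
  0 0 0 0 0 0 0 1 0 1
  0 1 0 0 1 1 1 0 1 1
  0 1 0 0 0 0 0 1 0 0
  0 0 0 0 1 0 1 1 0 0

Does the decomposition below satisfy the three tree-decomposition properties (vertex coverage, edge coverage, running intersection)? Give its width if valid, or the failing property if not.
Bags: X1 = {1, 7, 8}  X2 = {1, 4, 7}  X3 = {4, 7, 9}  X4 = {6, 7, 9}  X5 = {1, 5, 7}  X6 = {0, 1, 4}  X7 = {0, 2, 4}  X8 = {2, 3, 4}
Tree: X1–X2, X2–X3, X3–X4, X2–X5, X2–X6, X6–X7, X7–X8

Checking the three conditions: (i) the bags cover all of {0, 1, 2, 3, 4, 5, 6, 7, 8, 9}; (ii) for each edge, some bag contains both endpoints; (iii) the bags containing any fixed vertex form a subtree. All hold, so the decomposition is valid with width 3 − 1 = 2.

Yes; width 2.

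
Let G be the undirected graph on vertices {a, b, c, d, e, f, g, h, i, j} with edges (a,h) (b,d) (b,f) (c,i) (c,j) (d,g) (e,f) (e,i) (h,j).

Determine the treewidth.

A width-1 tree decomposition is:
Bags: B1 = {a, h}  B2 = {h, j}  B3 = {c, j}  B4 = {c, i}  B5 = {e, i}  B6 = {e, f}  B7 = {b, f}  B8 = {b, d}  B9 = {d, g}
Tree: B1–B2, B2–B3, B3–B4, B4–B5, B5–B6, B6–B7, B7–B8, B8–B9
Each bag holds 2 vertices, so the decomposition has width 1, which upper-bounds the treewidth. G has an edge, so its treewidth is at least 1. Hence tw(G) = 1 exactly.

1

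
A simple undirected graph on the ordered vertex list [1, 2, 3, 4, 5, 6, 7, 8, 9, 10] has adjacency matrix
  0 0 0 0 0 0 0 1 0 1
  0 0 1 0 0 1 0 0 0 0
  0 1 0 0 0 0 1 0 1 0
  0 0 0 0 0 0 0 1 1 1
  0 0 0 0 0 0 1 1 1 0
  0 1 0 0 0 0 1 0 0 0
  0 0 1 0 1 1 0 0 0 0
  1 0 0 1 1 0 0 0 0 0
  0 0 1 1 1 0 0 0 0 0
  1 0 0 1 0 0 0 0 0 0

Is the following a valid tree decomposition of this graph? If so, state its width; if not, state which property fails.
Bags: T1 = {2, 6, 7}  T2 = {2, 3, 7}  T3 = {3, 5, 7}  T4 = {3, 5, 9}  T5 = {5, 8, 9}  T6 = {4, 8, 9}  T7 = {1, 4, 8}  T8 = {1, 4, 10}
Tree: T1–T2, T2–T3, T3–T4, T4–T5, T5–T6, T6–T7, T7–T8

Yes; width 2.

Vertex coverage: the bags together contain {1, 2, 3, 4, 5, 6, 7, 8, 9, 10}, the full vertex set. Edge coverage: each edge of G has both endpoints in at least one bag. Running intersection: for every vertex, the bags containing it form a connected subtree. All three properties hold, so this is a valid tree decomposition of width max|bag| − 1 = 2, and hence tw(G) ≤ 2.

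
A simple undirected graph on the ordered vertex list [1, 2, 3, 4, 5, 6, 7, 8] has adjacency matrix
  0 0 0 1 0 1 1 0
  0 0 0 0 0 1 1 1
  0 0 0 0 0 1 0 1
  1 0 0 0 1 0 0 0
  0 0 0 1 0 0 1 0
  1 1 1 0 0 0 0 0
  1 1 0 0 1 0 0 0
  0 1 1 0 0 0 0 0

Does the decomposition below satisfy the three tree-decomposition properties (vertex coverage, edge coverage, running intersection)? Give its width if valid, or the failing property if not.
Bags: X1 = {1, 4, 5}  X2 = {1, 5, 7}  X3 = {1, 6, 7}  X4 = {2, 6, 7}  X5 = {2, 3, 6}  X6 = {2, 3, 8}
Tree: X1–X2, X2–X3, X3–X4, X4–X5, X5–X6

Yes; width 2.

Checking the three conditions: (i) the bags cover all of {1, 2, 3, 4, 5, 6, 7, 8}; (ii) for each edge, some bag contains both endpoints; (iii) the bags containing any fixed vertex form a subtree. All hold, so the decomposition is valid with width 3 − 1 = 2.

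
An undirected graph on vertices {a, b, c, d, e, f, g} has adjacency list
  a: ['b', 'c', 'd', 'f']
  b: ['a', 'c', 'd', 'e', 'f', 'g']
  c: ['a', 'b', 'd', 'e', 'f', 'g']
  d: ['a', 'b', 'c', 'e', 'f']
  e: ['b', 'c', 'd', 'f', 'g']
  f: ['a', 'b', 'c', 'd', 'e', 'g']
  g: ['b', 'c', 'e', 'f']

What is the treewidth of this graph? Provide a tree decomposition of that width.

Every bag has size at most 5, so the width is 5 − 1 = 4 and tw(G) ≤ 4. For the lower bound, the 5 vertices {b, c, d, e, f} are pairwise adjacent, and any tree decomposition puts a clique entirely inside one bag — forcing width ≥ 4. The upper and lower bounds meet at 4, so that is the treewidth.

Treewidth 4.
Bags: B1 = {b, c, d, e, f}  B2 = {a, b, c, d, f}  B3 = {b, c, e, f, g}
Tree: B1–B2, B1–B3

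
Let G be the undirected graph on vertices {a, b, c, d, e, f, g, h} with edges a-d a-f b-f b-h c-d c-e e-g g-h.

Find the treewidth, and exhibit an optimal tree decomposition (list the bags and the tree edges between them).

The largest bag has 3 vertices, giving width 2; this decomposition certifies tw(G) ≤ 2. The edges f–a–d–c–e–g–h–b–f form a cycle, so G is not a tree and its treewidth is at least 2. Hence tw(G) = 2 exactly.

Treewidth 2.
Bags: B1 = {a, d, f}  B2 = {c, d, f}  B3 = {c, e, f}  B4 = {e, f, g}  B5 = {f, g, h}  B6 = {b, f, h}
Tree: B1–B2, B2–B3, B3–B4, B4–B5, B5–B6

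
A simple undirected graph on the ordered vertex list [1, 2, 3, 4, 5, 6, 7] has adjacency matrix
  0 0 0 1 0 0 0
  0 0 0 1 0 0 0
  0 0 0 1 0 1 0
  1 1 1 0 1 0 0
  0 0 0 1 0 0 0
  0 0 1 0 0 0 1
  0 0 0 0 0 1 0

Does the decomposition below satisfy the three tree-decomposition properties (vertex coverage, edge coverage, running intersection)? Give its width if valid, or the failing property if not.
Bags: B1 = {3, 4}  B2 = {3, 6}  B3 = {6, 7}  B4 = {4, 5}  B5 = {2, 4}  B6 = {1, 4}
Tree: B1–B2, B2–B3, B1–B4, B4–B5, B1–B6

Yes; width 1.

Vertex coverage: the bags together contain {1, 2, 3, 4, 5, 6, 7}, the full vertex set. Edge coverage: each edge of G has both endpoints in at least one bag. Running intersection: for every vertex, the bags containing it form a connected subtree. All three properties hold, so this is a valid tree decomposition of width max|bag| − 1 = 1, and hence tw(G) ≤ 1.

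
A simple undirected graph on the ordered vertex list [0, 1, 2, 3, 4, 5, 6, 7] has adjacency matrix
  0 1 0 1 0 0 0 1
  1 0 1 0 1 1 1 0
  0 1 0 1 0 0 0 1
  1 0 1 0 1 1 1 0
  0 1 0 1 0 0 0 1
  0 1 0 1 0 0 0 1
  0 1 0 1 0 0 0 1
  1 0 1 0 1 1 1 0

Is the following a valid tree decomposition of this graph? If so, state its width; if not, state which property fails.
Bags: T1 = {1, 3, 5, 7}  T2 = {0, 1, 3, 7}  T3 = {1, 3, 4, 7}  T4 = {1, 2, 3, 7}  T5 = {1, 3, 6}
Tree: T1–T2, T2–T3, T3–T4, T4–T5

A tree decomposition must satisfy three properties: every vertex lies in some bag; for every edge, both endpoints lie together in some bag; and for every vertex, the bags containing it form a connected subtree. Here edge (7,6) lies in no bag, so the decomposition is invalid.

No — edge (7,6) lies in no bag.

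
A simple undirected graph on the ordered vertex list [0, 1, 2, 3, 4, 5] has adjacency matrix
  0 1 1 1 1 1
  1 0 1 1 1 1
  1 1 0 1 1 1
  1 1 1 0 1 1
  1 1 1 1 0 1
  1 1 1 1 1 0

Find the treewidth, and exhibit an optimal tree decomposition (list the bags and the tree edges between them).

A single bag containing all 6 vertices is trivially a valid decomposition of width 5. For the lower bound, the 6 vertices {0, 1, 2, 3, 4, 5} are pairwise adjacent, and any tree decomposition puts a clique entirely inside one bag — forcing width ≥ 5. Hence tw(G) = 5 exactly.

Treewidth 5.
One optimal decomposition is:
Bags: B1 = {0, 1, 2, 3, 4, 5}
Tree: (single bag)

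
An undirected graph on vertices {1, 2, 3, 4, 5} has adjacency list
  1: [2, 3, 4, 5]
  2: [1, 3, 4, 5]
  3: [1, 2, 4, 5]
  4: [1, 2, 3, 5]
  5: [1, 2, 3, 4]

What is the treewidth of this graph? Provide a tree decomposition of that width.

Treewidth 4.
Bags: B1 = {1, 2, 3, 4, 5}
Tree: (single bag)

A single bag containing all 5 vertices is trivially a valid decomposition of width 4. Conversely, {1, 2, 3, 4, 5} is a clique of size 5, and the vertices of any clique must share a bag in every tree decomposition; so some bag has ≥ 5 vertices and tw(G) ≥ 4. The upper and lower bounds meet at 4, so that is the treewidth.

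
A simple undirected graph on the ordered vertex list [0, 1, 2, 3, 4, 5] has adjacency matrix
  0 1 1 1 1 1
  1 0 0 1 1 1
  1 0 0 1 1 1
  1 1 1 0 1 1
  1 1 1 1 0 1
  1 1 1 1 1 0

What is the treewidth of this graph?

A width-4 tree decomposition is:
Bags: B1 = {0, 1, 3, 4, 5}  B2 = {0, 2, 3, 4, 5}
Tree: B1–B2
Each bag holds 5 vertices, so the decomposition has width 4, which upper-bounds the treewidth. Conversely, {0, 1, 3, 4, 5} is a clique of size 5, and the vertices of any clique must share a bag in every tree decomposition; so some bag has ≥ 5 vertices and tw(G) ≥ 4. Hence tw(G) = 4 exactly.

4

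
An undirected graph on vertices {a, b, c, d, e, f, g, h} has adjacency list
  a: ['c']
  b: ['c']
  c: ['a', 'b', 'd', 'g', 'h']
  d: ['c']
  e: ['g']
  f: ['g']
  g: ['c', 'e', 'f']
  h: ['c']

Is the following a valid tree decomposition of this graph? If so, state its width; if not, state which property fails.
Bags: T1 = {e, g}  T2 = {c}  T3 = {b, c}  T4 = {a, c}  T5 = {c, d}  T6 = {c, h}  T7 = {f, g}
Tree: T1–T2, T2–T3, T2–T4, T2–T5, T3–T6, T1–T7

No — edge (g,c) lies in no bag.

A tree decomposition must satisfy three properties: every vertex lies in some bag; for every edge, both endpoints lie together in some bag; and for every vertex, the bags containing it form a connected subtree. Here edge (g,c) lies in no bag, so the decomposition is invalid.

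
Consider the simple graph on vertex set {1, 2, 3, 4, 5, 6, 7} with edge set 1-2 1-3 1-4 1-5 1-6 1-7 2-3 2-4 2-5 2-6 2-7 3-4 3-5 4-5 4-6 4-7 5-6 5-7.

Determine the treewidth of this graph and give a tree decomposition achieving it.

Treewidth 4.
One such decomposition:
Bags: B1 = {1, 2, 4, 5, 7}  B2 = {1, 2, 4, 5, 6}  B3 = {1, 2, 3, 4, 5}
Tree: B1–B2, B2–B3

Each bag holds 5 vertices, so the decomposition has width 4, which upper-bounds the treewidth. On the other hand G contains the 5-clique {1, 2, 3, 4, 5}. A clique must lie in a single bag of any decomposition, so no decomposition can have width below 4. Combining the bounds, tw(G) = 4.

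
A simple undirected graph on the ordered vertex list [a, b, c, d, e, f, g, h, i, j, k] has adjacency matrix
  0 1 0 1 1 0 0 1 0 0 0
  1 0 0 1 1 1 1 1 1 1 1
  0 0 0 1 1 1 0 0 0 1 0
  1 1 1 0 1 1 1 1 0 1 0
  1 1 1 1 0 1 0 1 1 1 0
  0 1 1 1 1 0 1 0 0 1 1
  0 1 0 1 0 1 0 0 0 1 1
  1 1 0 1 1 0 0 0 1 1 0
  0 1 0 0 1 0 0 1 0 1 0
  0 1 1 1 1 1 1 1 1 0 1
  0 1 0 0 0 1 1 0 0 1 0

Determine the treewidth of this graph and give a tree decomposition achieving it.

Treewidth 4.
Bags: B1 = {b, d, e, h, j}  B2 = {b, d, e, f, j}  B3 = {b, d, f, g, j}  B4 = {b, e, h, i, j}  B5 = {a, b, d, e, h}  B6 = {b, f, g, j, k}  B7 = {c, d, e, f, j}
Tree: B1–B2, B2–B3, B1–B4, B1–B5, B3–B6, B2–B7

The largest bag has 5 vertices, giving width 4; this decomposition certifies tw(G) ≤ 4. For the lower bound, the 5 vertices {c, d, e, f, j} are pairwise adjacent, and any tree decomposition puts a clique entirely inside one bag — forcing width ≥ 4. Therefore the treewidth is 4.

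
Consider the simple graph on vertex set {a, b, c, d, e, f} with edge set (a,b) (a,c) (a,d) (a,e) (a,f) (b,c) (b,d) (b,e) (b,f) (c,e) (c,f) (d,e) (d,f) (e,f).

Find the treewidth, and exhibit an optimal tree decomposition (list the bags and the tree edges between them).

Every bag has size at most 5, so the width is 5 − 1 = 4 and tw(G) ≤ 4. For the lower bound, the 5 vertices {a, b, d, e, f} are pairwise adjacent, and any tree decomposition puts a clique entirely inside one bag — forcing width ≥ 4. Hence tw(G) = 4 exactly.

Treewidth 4.
Bags: B1 = {a, b, d, e, f}  B2 = {a, b, c, e, f}
Tree: B1–B2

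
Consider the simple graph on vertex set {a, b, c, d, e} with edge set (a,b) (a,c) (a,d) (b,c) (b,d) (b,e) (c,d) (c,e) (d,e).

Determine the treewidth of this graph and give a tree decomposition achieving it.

Every bag has size at most 4, so the width is 4 − 1 = 3 and tw(G) ≤ 3. Conversely, {b, c, d, e} is a clique of size 4, and the vertices of any clique must share a bag in every tree decomposition; so some bag has ≥ 4 vertices and tw(G) ≥ 3. Combining the bounds, tw(G) = 3.

Treewidth 3.
Bags: B1 = {a, b, c, d}  B2 = {b, c, d, e}
Tree: B1–B2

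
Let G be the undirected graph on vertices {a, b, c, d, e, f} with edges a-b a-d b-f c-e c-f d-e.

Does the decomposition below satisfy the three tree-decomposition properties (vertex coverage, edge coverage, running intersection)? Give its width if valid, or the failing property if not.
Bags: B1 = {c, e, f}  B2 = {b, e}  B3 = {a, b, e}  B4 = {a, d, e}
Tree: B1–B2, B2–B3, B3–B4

A tree decomposition must satisfy three properties: every vertex lies in some bag; for every edge, both endpoints lie together in some bag; and for every vertex, the bags containing it form a connected subtree. Here edge (f,b) lies in no bag, so the decomposition is invalid.

No — edge (f,b) lies in no bag.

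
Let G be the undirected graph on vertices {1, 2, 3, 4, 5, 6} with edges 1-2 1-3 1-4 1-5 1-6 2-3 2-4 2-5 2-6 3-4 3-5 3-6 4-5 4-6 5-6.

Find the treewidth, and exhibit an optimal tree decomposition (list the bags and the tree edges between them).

Treewidth 5.
Bags: B1 = {1, 2, 3, 4, 5, 6}
Tree: (single bag)

With just one bag of size 6, the width is 6 − 1 = 5, so tw(G) ≤ 5. Conversely, {1, 2, 3, 4, 5, 6} is a clique of size 6, and the vertices of any clique must share a bag in every tree decomposition; so some bag has ≥ 6 vertices and tw(G) ≥ 5. The upper and lower bounds meet at 5, so that is the treewidth.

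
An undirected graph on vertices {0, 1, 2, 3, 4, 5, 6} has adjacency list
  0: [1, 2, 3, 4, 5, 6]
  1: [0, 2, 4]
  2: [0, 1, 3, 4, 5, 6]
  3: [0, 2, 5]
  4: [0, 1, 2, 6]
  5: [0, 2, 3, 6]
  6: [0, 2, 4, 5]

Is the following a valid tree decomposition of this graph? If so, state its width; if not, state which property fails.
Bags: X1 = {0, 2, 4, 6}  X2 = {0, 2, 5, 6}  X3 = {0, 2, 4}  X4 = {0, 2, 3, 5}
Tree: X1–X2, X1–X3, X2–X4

A tree decomposition must satisfy three properties: every vertex lies in some bag; for every edge, both endpoints lie together in some bag; and for every vertex, the bags containing it form a connected subtree. Here vertex 1 appears in no bag, so the decomposition is invalid.

No — vertex 1 appears in no bag.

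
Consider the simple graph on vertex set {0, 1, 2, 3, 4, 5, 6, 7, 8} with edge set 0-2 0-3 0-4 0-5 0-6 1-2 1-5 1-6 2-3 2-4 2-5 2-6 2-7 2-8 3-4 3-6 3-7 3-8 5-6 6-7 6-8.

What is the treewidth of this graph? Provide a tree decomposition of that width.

Every bag has size at most 4, so the width is 4 − 1 = 3 and tw(G) ≤ 3. For the lower bound, the 4 vertices {0, 2, 3, 4} are pairwise adjacent, and any tree decomposition puts a clique entirely inside one bag — forcing width ≥ 3. Therefore the treewidth is 3.

Treewidth 3.
One optimal decomposition is:
Bags: B1 = {0, 2, 3, 6}  B2 = {0, 2, 5, 6}  B3 = {2, 3, 6, 7}  B4 = {2, 3, 6, 8}  B5 = {1, 2, 5, 6}  B6 = {0, 2, 3, 4}
Tree: B1–B2, B1–B3, B3–B4, B2–B5, B1–B6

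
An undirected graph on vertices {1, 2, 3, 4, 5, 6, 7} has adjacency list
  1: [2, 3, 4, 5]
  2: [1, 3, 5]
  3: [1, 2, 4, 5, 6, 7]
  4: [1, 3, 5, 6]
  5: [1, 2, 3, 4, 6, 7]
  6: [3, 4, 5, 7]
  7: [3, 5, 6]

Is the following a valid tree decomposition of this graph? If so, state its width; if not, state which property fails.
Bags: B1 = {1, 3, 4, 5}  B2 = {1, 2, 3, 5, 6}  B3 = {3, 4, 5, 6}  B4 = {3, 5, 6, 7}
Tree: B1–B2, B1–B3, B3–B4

A tree decomposition must satisfy three properties: every vertex lies in some bag; for every edge, both endpoints lie together in some bag; and for every vertex, the bags containing it form a connected subtree. Here bags containing vertex 6 are not connected in the tree, so the decomposition is invalid.

No — bags containing vertex 6 are not connected in the tree.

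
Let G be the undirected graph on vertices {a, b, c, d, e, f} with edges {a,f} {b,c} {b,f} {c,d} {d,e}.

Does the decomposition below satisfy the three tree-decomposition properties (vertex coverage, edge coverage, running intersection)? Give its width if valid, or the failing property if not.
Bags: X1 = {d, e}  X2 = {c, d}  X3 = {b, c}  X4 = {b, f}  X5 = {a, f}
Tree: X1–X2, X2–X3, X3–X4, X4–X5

Yes; width 1.

Vertex coverage: the bags together contain {a, b, c, d, e, f}, the full vertex set. Edge coverage: each edge of G has both endpoints in at least one bag. Running intersection: for every vertex, the bags containing it form a connected subtree. All three properties hold, so this is a valid tree decomposition of width max|bag| − 1 = 1, and hence tw(G) ≤ 1.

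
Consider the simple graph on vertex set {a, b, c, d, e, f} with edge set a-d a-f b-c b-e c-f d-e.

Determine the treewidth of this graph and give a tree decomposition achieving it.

Treewidth 2.
One such decomposition:
Bags: B1 = {a, c, f}  B2 = {a, b, c}  B3 = {a, b, e}  B4 = {a, d, e}
Tree: B1–B2, B2–B3, B3–B4

Every bag has size at most 3, so the width is 3 − 1 = 2 and tw(G) ≤ 2. For the lower bound, G contains the cycle a–f–c–b–e–d–a, so G is not a forest; only forests have treewidth ≤ 1, hence tw(G) ≥ 2. Combining the bounds, tw(G) = 2.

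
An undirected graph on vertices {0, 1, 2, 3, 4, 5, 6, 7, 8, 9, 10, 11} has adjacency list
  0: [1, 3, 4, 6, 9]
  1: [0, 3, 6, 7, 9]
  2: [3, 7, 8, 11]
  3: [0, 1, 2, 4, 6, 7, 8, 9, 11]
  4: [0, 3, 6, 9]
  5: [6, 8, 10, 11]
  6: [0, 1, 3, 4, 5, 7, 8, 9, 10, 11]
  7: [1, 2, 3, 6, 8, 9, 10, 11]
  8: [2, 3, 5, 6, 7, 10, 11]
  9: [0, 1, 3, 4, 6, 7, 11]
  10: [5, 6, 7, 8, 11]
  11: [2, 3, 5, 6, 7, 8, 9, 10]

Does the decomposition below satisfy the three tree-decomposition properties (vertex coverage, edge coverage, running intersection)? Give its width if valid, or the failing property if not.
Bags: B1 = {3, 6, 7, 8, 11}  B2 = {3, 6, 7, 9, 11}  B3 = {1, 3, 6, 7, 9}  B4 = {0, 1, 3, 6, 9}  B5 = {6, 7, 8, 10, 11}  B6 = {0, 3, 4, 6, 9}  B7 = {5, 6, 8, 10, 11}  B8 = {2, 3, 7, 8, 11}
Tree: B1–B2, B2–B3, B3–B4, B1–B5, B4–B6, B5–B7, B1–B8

Checking the three conditions: (i) the bags cover all of {0, 1, 2, 3, 4, 5, 6, 7, 8, 9, 10, 11}; (ii) for each edge, some bag contains both endpoints; (iii) the bags containing any fixed vertex form a subtree. All hold, so the decomposition is valid with width 5 − 1 = 4.

Yes; width 4.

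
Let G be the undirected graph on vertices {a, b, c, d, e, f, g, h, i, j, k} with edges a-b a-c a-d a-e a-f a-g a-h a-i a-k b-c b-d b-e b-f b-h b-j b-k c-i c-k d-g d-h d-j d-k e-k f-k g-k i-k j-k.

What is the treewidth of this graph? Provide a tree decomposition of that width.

Every bag has size at most 4, so the width is 4 − 1 = 3 and tw(G) ≤ 3. For the lower bound, the 4 vertices {a, b, d, h} are pairwise adjacent, and any tree decomposition puts a clique entirely inside one bag — forcing width ≥ 3. Hence tw(G) = 3 exactly.

Treewidth 3.
Bags: B1 = {a, b, d, k}  B2 = {a, b, d, h}  B3 = {a, d, g, k}  B4 = {a, b, f, k}  B5 = {a, b, c, k}  B6 = {b, d, j, k}  B7 = {a, c, i, k}  B8 = {a, b, e, k}
Tree: B1–B2, B1–B3, B1–B4, B1–B5, B1–B6, B5–B7, B4–B8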